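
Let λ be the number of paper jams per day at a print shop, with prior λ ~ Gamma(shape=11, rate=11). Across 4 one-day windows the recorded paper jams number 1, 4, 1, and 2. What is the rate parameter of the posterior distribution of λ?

Total count: 1 + 4 + 1 + 2 = 8.
Total exposure: 4 days.
Gamma(α, β) with Poisson data over total exposure Σt gives posterior Gamma(α+Σx, β+Σt) = Gamma(19, 15).

15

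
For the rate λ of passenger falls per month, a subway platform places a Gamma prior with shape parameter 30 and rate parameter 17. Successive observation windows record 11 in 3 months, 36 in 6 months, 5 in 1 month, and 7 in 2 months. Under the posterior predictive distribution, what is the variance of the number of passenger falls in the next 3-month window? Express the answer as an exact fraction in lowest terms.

Total count: 11 + 36 + 5 + 7 = 59.
Total exposure: 3 + 6 + 1 + 2 = 12 months.
Gamma(α, β) with Poisson data over total exposure Σt gives posterior Gamma(α+Σx, β+Σt) = Gamma(89, 29).
The posterior predictive for a window of length T is Negative Binomial with variance T·α'·(β'+T)/β'² = 3·89·32/841 = 8544/841.

8544/841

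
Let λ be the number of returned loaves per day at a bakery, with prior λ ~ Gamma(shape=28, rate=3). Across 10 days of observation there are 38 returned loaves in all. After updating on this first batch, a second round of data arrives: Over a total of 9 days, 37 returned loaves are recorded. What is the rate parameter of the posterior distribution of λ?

Total count 38 over total exposure 10 days.
After the first batch: Gamma(28 + 38, 3 + 10) = Gamma(66, 13).
Total count 37 over total exposure 9 days.
After the second batch: Gamma(66 + 37, 13 + 9) = Gamma(103, 22).

22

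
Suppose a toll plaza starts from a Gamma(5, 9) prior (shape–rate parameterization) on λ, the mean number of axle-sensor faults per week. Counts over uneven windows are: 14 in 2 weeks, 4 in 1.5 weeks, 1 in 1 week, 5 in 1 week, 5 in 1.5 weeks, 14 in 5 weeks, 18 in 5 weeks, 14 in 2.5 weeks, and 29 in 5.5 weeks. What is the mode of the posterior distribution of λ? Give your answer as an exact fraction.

54/17

Total count: 14 + 4 + 1 + 5 + 5 + 14 + 18 + 14 + 29 = 104.
Total exposure: 2 + 1.5 + 1 + 1 + 1.5 + 5 + 5 + 2.5 + 5.5 = 25 weeks.
Gamma(α, β) with Poisson data over total exposure Σt gives posterior Gamma(α+Σx, β+Σt) = Gamma(109, 34).
Posterior mode = (α'−1)/β' = 108/34 = 54/17.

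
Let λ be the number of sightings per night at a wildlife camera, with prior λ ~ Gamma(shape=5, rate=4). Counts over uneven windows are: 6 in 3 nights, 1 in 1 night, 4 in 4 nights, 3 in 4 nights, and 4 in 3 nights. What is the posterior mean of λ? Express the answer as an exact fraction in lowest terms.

Total count: 6 + 1 + 4 + 3 + 4 = 18.
Total exposure: 3 + 1 + 4 + 4 + 3 = 15 nights.
Posterior: α' = 5 + 18 = 23, β' = 4 + 15 = 19.
Posterior mean = α'/β' = 23/19.

23/19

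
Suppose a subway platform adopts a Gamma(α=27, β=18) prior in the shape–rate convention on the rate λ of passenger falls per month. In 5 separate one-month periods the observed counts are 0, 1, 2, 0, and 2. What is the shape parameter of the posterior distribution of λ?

Total count: 0 + 1 + 2 + 0 + 2 = 5.
Total exposure: 5 months.
Conjugate update: add total count to the shape and total exposure to the rate, giving Gamma(32, 23).

32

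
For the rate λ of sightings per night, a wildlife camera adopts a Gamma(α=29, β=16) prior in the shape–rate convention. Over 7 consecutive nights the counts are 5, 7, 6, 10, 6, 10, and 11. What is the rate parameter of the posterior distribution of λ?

Total count: 5 + 7 + 6 + 10 + 6 + 10 + 11 = 55.
Total exposure: 7 nights.
Conjugate update: add total count to the shape and total exposure to the rate, giving Gamma(84, 23).

23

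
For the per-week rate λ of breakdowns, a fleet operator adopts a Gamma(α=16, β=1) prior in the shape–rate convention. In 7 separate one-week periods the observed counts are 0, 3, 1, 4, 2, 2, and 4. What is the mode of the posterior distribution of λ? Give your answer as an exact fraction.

Total count: 0 + 3 + 1 + 4 + 2 + 2 + 4 = 16.
Total exposure: 7 weeks.
By Gamma–Poisson conjugacy, the posterior is Gamma(α + Σx, β + Σt) = Gamma(16 + 16, 1 + 7) = Gamma(32, 8).
Posterior mode = (α'−1)/β' = 31/8.

31/8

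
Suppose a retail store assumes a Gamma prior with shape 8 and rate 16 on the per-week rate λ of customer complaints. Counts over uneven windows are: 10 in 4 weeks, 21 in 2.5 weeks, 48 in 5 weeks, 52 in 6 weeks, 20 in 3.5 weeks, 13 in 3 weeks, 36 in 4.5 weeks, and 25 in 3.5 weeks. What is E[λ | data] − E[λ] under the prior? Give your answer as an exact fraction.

Total count: 10 + 21 + 48 + 52 + 20 + 13 + 36 + 25 = 225.
Total exposure: 4 + 2.5 + 5 + 6 + 3.5 + 3 + 4.5 + 3.5 = 32 weeks.
The Gamma prior is conjugate for the Poisson rate, so λ | data ~ Gamma(8+225, 16+32) = Gamma(233, 48).
Posterior mean = 233/48 = 233/48; prior mean = 8/16 = 1/2. Difference = 233/48 − 1/2 = 209/48.

209/48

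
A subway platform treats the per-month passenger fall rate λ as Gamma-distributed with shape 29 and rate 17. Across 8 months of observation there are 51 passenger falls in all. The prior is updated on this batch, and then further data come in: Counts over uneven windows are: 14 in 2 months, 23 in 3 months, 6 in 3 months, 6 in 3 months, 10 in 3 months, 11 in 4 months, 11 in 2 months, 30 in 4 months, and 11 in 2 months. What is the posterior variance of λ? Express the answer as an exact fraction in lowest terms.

202/2601

Total count 51 over total exposure 8 months.
After the first batch: Gamma(29 + 51, 17 + 8) = Gamma(80, 25).
Total count: 14 + 23 + 6 + 6 + 10 + 11 + 11 + 30 + 11 = 122.
Total exposure: 2 + 3 + 3 + 3 + 3 + 4 + 2 + 4 + 2 = 26 months.
After the second batch: Gamma(80 + 122, 25 + 26) = Gamma(202, 51).
Posterior variance = α'/β'² = 202/2601.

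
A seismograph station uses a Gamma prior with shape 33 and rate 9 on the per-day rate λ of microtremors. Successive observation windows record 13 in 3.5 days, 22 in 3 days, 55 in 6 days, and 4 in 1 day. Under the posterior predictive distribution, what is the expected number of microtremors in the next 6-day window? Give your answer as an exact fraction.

508/15

Total count: 13 + 22 + 55 + 4 = 94.
Total exposure: 3.5 + 3 + 6 + 1 = 13.5 days.
Posterior: α' = 33 + 94 = 127, β' = 9 + 13.5 = 45/2.
Predictive mean over a 6-day window = T·E[λ|data] = 6·127/(45/2) = 508/15.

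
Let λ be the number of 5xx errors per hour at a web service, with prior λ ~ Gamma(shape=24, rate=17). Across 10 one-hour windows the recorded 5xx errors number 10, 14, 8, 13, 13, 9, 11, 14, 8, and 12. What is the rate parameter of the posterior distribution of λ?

Total count: 10 + 14 + 8 + 13 + 13 + 9 + 11 + 14 + 8 + 12 = 112.
Total exposure: 10 hours.
By Gamma–Poisson conjugacy, the posterior is Gamma(α + Σx, β + Σt) = Gamma(24 + 112, 17 + 10) = Gamma(136, 27).

27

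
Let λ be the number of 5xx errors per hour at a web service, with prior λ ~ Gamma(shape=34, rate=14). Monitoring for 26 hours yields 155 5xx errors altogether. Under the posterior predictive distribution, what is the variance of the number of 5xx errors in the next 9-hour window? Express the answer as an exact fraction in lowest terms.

Total count 155 over total exposure 26 hours.
The Gamma prior is conjugate for the Poisson rate, so λ | data ~ Gamma(34+155, 14+26) = Gamma(189, 40).
The posterior predictive for a window of length T is Negative Binomial with variance T·α'·(β'+T)/β'² = 9·189·49/1600 = 83349/1600.

83349/1600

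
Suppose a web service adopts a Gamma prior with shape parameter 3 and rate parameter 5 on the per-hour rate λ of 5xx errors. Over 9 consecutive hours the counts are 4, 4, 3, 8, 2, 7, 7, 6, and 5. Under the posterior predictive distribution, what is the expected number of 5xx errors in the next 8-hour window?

Total count: 4 + 4 + 3 + 8 + 2 + 7 + 7 + 6 + 5 = 46.
Total exposure: 9 hours.
Posterior: α' = 3 + 46 = 49, β' = 5 + 9 = 14.
Predictive mean over an 8-hour window = T·E[λ|data] = 8·49/14 = 28.

28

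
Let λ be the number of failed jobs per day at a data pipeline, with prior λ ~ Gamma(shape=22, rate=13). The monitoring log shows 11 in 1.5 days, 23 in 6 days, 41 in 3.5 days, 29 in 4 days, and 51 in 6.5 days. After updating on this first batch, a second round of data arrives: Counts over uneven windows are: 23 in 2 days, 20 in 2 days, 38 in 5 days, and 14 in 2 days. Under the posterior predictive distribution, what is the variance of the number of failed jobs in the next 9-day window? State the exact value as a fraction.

533664/8281

Total count: 11 + 23 + 41 + 29 + 51 = 155.
Total exposure: 1.5 + 6 + 3.5 + 4 + 6.5 = 21.5 days.
After the first batch: Gamma(22 + 155, 13 + 21.5) = Gamma(177, 69/2).
Total count: 23 + 20 + 38 + 14 = 95.
Total exposure: 2 + 2 + 5 + 2 = 11 days.
After the second batch: Gamma(177 + 95, 69/2 + 11) = Gamma(272, 91/2).
The posterior predictive for a window of length T is Negative Binomial with variance T·α'·(β'+T)/β'² = 9·272·(109/2)/(8281/4) = 533664/8281.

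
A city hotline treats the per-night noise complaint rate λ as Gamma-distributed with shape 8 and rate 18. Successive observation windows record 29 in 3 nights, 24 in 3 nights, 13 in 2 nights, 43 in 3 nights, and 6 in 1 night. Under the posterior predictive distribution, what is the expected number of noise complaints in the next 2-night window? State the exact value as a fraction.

41/5

Total count: 29 + 24 + 13 + 43 + 6 = 115.
Total exposure: 3 + 3 + 2 + 3 + 1 = 12 nights.
Gamma(α, β) with Poisson data over total exposure Σt gives posterior Gamma(α+Σx, β+Σt) = Gamma(123, 30).
Predictive mean over a 2-night window = T·E[λ|data] = 2·123/30 = 41/5.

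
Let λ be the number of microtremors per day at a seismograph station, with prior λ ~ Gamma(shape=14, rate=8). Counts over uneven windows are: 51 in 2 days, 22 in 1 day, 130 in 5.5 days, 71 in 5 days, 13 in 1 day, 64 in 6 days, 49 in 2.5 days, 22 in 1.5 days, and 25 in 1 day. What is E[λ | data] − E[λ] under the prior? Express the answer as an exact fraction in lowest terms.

Total count: 51 + 22 + 130 + 71 + 13 + 64 + 49 + 22 + 25 = 447.
Total exposure: 2 + 1 + 5.5 + 5 + 1 + 6 + 2.5 + 1.5 + 1 = 25.5 days.
Gamma(α, β) with Poisson data over total exposure Σt gives posterior Gamma(α+Σx, β+Σt) = Gamma(461, 67/2).
Posterior mean = 461/(67/2) = 922/67; prior mean = 14/8 = 7/4. Difference = 922/67 − 7/4 = 3219/268.

3219/268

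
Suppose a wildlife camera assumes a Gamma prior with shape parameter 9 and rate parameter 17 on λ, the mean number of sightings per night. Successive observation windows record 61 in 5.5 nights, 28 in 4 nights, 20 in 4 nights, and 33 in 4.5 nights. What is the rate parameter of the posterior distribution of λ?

35

Total count: 61 + 28 + 20 + 33 = 142.
Total exposure: 5.5 + 4 + 4 + 4.5 = 18 nights.
By Gamma–Poisson conjugacy, the posterior is Gamma(α + Σx, β + Σt) = Gamma(9 + 142, 17 + 18) = Gamma(151, 35).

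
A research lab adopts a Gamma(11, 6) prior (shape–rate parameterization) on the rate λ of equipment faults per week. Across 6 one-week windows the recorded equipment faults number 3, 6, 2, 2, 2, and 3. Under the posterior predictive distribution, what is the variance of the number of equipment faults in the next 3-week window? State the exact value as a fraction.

145/16

Total count: 3 + 6 + 2 + 2 + 2 + 3 = 18.
Total exposure: 6 weeks.
Posterior: α' = 11 + 18 = 29, β' = 6 + 6 = 12.
The posterior predictive for a window of length T is Negative Binomial with variance T·α'·(β'+T)/β'² = 3·29·15/144 = 145/16.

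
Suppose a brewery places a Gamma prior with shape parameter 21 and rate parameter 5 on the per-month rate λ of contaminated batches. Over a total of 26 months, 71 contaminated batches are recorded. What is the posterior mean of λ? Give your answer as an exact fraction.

92/31

Total count 71 over total exposure 26 months.
Posterior: α' = 21 + 71 = 92, β' = 5 + 26 = 31.
Posterior mean = α'/β' = 92/31.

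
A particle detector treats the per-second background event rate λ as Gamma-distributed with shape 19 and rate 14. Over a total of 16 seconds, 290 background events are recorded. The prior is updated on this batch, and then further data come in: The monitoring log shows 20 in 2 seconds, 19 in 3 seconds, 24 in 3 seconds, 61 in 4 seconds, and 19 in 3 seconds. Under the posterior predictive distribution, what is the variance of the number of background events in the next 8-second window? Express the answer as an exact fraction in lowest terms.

Total count 290 over total exposure 16 seconds.
After the first batch: Gamma(19 + 290, 14 + 16) = Gamma(309, 30).
Total count: 20 + 19 + 24 + 61 + 19 = 143.
Total exposure: 2 + 3 + 3 + 4 + 3 = 15 seconds.
After the second batch: Gamma(309 + 143, 30 + 15) = Gamma(452, 45).
The posterior predictive for a window of length T is Negative Binomial with variance T·α'·(β'+T)/β'² = 8·452·53/2025 = 191648/2025.

191648/2025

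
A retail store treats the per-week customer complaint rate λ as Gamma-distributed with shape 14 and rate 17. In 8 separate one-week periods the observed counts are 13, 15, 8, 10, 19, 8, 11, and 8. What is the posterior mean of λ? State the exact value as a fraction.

106/25

Total count: 13 + 15 + 8 + 10 + 19 + 8 + 11 + 8 = 92.
Total exposure: 8 weeks.
Posterior: α' = 14 + 92 = 106, β' = 17 + 8 = 25.
Posterior mean = α'/β' = 106/25.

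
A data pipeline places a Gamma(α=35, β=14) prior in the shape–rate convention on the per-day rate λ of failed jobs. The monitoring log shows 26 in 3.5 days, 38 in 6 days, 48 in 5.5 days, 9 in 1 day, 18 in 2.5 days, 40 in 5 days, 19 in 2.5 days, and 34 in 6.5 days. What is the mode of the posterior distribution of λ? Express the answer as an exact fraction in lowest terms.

532/93

Total count: 26 + 38 + 48 + 9 + 18 + 40 + 19 + 34 = 232.
Total exposure: 3.5 + 6 + 5.5 + 1 + 2.5 + 5 + 2.5 + 6.5 = 32.5 days.
Gamma(α, β) with Poisson data over total exposure Σt gives posterior Gamma(α+Σx, β+Σt) = Gamma(267, 93/2).
Posterior mode = (α'−1)/β' = 266/(93/2) = 532/93.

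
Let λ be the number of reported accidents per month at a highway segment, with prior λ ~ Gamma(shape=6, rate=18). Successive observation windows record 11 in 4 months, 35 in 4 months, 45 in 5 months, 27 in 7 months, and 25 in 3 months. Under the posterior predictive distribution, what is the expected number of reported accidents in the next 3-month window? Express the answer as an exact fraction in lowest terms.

447/41

Total count: 11 + 35 + 45 + 27 + 25 = 143.
Total exposure: 4 + 4 + 5 + 7 + 3 = 23 months.
Posterior: α' = 6 + 143 = 149, β' = 18 + 23 = 41.
Predictive mean over a 3-month window = T·E[λ|data] = 3·149/41 = 447/41.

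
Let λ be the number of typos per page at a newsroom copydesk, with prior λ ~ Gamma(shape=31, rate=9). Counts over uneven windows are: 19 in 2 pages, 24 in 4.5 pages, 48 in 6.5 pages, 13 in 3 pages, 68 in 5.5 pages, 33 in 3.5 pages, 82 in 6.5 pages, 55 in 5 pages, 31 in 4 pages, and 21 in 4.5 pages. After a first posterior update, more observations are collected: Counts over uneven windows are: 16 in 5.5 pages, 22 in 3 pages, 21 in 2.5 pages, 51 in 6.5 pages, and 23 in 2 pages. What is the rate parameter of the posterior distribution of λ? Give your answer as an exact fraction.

147/2

Total count: 19 + 24 + 48 + 13 + 68 + 33 + 82 + 55 + 31 + 21 = 394.
Total exposure: 2 + 4.5 + 6.5 + 3 + 5.5 + 3.5 + 6.5 + 5 + 4 + 4.5 = 45 pages.
After the first batch: Gamma(31 + 394, 9 + 45) = Gamma(425, 54).
Total count: 16 + 22 + 21 + 51 + 23 = 133.
Total exposure: 5.5 + 3 + 2.5 + 6.5 + 2 = 19.5 pages.
After the second batch: Gamma(425 + 133, 54 + 19.5) = Gamma(558, 147/2).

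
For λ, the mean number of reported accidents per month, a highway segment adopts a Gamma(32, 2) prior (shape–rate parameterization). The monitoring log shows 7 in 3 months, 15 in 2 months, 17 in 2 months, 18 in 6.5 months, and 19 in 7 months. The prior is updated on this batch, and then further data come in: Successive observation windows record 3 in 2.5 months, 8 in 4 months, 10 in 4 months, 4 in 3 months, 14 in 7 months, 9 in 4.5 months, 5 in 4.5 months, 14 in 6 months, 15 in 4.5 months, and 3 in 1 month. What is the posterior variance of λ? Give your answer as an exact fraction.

Total count: 7 + 15 + 17 + 18 + 19 = 76.
Total exposure: 3 + 2 + 2 + 6.5 + 7 = 20.5 months.
After the first batch: Gamma(32 + 76, 2 + 20.5) = Gamma(108, 45/2).
Total count: 3 + 8 + 10 + 4 + 14 + 9 + 5 + 14 + 15 + 3 = 85.
Total exposure: 2.5 + 4 + 4 + 3 + 7 + 4.5 + 4.5 + 6 + 4.5 + 1 = 41 months.
After the second batch: Gamma(108 + 85, 45/2 + 41) = Gamma(193, 127/2).
Posterior variance = α'/β'² = 193/(16129/4) = 772/16129.

772/16129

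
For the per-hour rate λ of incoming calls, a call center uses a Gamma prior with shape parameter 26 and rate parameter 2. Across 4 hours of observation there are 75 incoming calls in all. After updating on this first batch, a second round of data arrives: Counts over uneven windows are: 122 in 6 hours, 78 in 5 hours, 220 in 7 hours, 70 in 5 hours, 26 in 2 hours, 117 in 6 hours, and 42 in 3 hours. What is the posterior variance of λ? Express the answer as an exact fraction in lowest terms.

Total count 75 over total exposure 4 hours.
After the first batch: Gamma(26 + 75, 2 + 4) = Gamma(101, 6).
Total count: 122 + 78 + 220 + 70 + 26 + 117 + 42 = 675.
Total exposure: 6 + 5 + 7 + 5 + 2 + 6 + 3 = 34 hours.
After the second batch: Gamma(101 + 675, 6 + 34) = Gamma(776, 40).
Posterior variance = α'/β'² = 776/1600 = 97/200.

97/200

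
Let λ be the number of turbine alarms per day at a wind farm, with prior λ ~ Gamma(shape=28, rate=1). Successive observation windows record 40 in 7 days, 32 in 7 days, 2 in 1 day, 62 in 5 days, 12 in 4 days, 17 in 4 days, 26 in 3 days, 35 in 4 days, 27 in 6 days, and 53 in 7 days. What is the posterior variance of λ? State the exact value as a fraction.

334/2401

Total count: 40 + 32 + 2 + 62 + 12 + 17 + 26 + 35 + 27 + 53 = 306.
Total exposure: 7 + 7 + 1 + 5 + 4 + 4 + 3 + 4 + 6 + 7 = 48 days.
By Gamma–Poisson conjugacy, the posterior is Gamma(α + Σx, β + Σt) = Gamma(28 + 306, 1 + 48) = Gamma(334, 49).
Posterior variance = α'/β'² = 334/2401.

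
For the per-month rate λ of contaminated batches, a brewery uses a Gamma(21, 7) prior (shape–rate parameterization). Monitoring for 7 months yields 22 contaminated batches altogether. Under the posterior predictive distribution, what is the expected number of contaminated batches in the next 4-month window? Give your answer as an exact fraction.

Total count 22 over total exposure 7 months.
The Gamma prior is conjugate for the Poisson rate, so λ | data ~ Gamma(21+22, 7+7) = Gamma(43, 14).
Predictive mean over a 4-month window = T·E[λ|data] = 4·43/14 = 86/7.

86/7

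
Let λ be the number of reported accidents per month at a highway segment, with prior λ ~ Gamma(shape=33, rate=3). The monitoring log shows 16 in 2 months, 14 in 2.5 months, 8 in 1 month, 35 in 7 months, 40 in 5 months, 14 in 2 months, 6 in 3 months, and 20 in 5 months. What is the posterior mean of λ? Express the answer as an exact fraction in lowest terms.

Total count: 16 + 14 + 8 + 35 + 40 + 14 + 6 + 20 = 153.
Total exposure: 2 + 2.5 + 1 + 7 + 5 + 2 + 3 + 5 = 27.5 months.
The Gamma prior is conjugate for the Poisson rate, so λ | data ~ Gamma(33+153, 3+27.5) = Gamma(186, 61/2).
Posterior mean = α'/β' = 186/(61/2) = 372/61.

372/61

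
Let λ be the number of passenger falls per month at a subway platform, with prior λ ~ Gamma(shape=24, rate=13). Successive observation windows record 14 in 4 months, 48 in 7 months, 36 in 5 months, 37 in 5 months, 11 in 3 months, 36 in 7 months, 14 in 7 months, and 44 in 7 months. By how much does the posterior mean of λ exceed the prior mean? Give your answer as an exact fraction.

Total count: 14 + 48 + 36 + 37 + 11 + 36 + 14 + 44 = 240.
Total exposure: 4 + 7 + 5 + 5 + 3 + 7 + 7 + 7 = 45 months.
Conjugate update: add total count to the shape and total exposure to the rate, giving Gamma(264, 58).
Posterior mean = 264/58 = 132/29; prior mean = 24/13 = 24/13. Difference = 132/29 − 24/13 = 1020/377.

1020/377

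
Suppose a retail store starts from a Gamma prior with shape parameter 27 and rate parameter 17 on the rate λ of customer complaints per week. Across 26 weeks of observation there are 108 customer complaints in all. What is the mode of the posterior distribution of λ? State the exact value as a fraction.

134/43

Total count 108 over total exposure 26 weeks.
The Gamma prior is conjugate for the Poisson rate, so λ | data ~ Gamma(27+108, 17+26) = Gamma(135, 43).
Posterior mode = (α'−1)/β' = 134/43.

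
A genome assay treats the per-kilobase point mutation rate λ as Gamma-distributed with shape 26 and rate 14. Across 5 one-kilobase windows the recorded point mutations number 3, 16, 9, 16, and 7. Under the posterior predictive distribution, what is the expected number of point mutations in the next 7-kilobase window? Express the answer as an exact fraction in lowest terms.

Total count: 3 + 16 + 9 + 16 + 7 = 51.
Total exposure: 5 kilobases.
Gamma(α, β) with Poisson data over total exposure Σt gives posterior Gamma(α+Σx, β+Σt) = Gamma(77, 19).
Predictive mean over a 7-kilobase window = T·E[λ|data] = 7·77/19 = 539/19.

539/19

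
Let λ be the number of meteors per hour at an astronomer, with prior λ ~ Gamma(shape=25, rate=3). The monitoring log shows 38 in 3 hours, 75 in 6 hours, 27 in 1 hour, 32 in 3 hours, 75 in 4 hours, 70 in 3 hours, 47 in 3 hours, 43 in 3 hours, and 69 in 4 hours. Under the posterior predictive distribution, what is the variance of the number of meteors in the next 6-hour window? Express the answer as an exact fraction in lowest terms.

Total count: 38 + 75 + 27 + 32 + 75 + 70 + 47 + 43 + 69 = 476.
Total exposure: 3 + 6 + 1 + 3 + 4 + 3 + 3 + 3 + 4 = 30 hours.
The Gamma prior is conjugate for the Poisson rate, so λ | data ~ Gamma(25+476, 3+30) = Gamma(501, 33).
The posterior predictive for a window of length T is Negative Binomial with variance T·α'·(β'+T)/β'² = 6·501·39/1089 = 13026/121.

13026/121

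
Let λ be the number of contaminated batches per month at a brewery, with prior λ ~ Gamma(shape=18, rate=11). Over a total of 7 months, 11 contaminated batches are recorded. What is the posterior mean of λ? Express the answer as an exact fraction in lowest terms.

Total count 11 over total exposure 7 months.
Conjugate update: add total count to the shape and total exposure to the rate, giving Gamma(29, 18).
Posterior mean = α'/β' = 29/18.

29/18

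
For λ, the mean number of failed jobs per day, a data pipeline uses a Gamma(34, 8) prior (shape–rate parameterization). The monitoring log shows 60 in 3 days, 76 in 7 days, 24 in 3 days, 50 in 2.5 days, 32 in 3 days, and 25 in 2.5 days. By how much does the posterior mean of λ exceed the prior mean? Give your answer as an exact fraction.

711/116

Total count: 60 + 76 + 24 + 50 + 32 + 25 = 267.
Total exposure: 3 + 7 + 3 + 2.5 + 3 + 2.5 = 21 days.
By Gamma–Poisson conjugacy, the posterior is Gamma(α + Σx, β + Σt) = Gamma(34 + 267, 8 + 21) = Gamma(301, 29).
Posterior mean = 301/29 = 301/29; prior mean = 34/8 = 17/4. Difference = 301/29 − 17/4 = 711/116.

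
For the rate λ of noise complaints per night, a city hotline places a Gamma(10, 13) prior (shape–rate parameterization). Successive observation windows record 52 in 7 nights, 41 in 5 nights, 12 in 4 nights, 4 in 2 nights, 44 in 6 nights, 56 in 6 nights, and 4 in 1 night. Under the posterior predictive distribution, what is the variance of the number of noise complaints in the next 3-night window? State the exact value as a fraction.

31443/1936

Total count: 52 + 41 + 12 + 4 + 44 + 56 + 4 = 213.
Total exposure: 7 + 5 + 4 + 2 + 6 + 6 + 1 = 31 nights.
The Gamma prior is conjugate for the Poisson rate, so λ | data ~ Gamma(10+213, 13+31) = Gamma(223, 44).
The posterior predictive for a window of length T is Negative Binomial with variance T·α'·(β'+T)/β'² = 3·223·47/1936 = 31443/1936.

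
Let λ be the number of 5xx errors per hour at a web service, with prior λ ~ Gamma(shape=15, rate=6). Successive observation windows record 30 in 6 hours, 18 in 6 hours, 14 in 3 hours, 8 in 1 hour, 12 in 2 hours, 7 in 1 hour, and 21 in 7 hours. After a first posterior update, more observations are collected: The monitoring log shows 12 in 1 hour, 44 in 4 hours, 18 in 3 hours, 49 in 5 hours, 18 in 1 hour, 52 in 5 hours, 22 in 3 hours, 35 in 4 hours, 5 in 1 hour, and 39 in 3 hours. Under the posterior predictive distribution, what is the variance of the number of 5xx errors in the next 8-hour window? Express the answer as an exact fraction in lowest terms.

58660/961

Total count: 30 + 18 + 14 + 8 + 12 + 7 + 21 = 110.
Total exposure: 6 + 6 + 3 + 1 + 2 + 1 + 7 = 26 hours.
After the first batch: Gamma(15 + 110, 6 + 26) = Gamma(125, 32).
Total count: 12 + 44 + 18 + 49 + 18 + 52 + 22 + 35 + 5 + 39 = 294.
Total exposure: 1 + 4 + 3 + 5 + 1 + 5 + 3 + 4 + 1 + 3 = 30 hours.
After the second batch: Gamma(125 + 294, 32 + 30) = Gamma(419, 62).
The posterior predictive for a window of length T is Negative Binomial with variance T·α'·(β'+T)/β'² = 8·419·70/3844 = 58660/961.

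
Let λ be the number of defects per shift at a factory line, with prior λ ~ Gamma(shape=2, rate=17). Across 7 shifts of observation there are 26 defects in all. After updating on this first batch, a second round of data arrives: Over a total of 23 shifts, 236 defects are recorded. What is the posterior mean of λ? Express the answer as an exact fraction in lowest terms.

264/47

Total count 26 over total exposure 7 shifts.
After the first batch: Gamma(2 + 26, 17 + 7) = Gamma(28, 24).
Total count 236 over total exposure 23 shifts.
After the second batch: Gamma(28 + 236, 24 + 23) = Gamma(264, 47).
Posterior mean = α'/β' = 264/47.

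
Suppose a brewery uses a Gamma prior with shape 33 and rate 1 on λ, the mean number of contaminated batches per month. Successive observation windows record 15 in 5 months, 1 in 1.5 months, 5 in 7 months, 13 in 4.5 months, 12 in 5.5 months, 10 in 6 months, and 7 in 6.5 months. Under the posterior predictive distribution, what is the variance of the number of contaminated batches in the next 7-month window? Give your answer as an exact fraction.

29568/1369

Total count: 15 + 1 + 5 + 13 + 12 + 10 + 7 = 63.
Total exposure: 5 + 1.5 + 7 + 4.5 + 5.5 + 6 + 6.5 = 36 months.
Gamma(α, β) with Poisson data over total exposure Σt gives posterior Gamma(α+Σx, β+Σt) = Gamma(96, 37).
The posterior predictive for a window of length T is Negative Binomial with variance T·α'·(β'+T)/β'² = 7·96·44/1369 = 29568/1369.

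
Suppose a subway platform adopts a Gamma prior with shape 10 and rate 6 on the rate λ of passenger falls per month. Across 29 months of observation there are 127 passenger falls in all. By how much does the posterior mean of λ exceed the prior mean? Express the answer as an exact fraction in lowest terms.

Total count 127 over total exposure 29 months.
Conjugate update: add total count to the shape and total exposure to the rate, giving Gamma(137, 35).
Posterior mean = 137/35 = 137/35; prior mean = 10/6 = 5/3. Difference = 137/35 − 5/3 = 236/105.

236/105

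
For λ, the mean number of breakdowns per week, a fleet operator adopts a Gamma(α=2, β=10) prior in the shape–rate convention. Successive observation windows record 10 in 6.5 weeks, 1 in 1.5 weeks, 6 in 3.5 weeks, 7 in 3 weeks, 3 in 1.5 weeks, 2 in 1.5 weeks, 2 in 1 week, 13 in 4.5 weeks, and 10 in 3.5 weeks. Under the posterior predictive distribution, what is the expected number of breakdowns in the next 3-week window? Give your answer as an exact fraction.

Total count: 10 + 1 + 6 + 7 + 3 + 2 + 2 + 13 + 10 = 54.
Total exposure: 6.5 + 1.5 + 3.5 + 3 + 1.5 + 1.5 + 1 + 4.5 + 3.5 = 26.5 weeks.
Posterior: α' = 2 + 54 = 56, β' = 10 + 26.5 = 73/2.
Predictive mean over a 3-week window = T·E[λ|data] = 3·56/(73/2) = 336/73.

336/73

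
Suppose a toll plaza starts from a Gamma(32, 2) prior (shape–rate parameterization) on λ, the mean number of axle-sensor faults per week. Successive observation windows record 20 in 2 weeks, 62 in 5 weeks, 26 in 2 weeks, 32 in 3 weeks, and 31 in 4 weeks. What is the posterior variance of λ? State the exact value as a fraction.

203/324

Total count: 20 + 62 + 26 + 32 + 31 = 171.
Total exposure: 2 + 5 + 2 + 3 + 4 = 16 weeks.
By Gamma–Poisson conjugacy, the posterior is Gamma(α + Σx, β + Σt) = Gamma(32 + 171, 2 + 16) = Gamma(203, 18).
Posterior variance = α'/β'² = 203/324.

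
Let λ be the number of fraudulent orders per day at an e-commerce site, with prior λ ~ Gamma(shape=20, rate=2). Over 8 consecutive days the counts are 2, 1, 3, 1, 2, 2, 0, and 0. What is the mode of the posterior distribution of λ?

Total count: 2 + 1 + 3 + 1 + 2 + 2 + 0 + 0 = 11.
Total exposure: 8 days.
The Gamma prior is conjugate for the Poisson rate, so λ | data ~ Gamma(20+11, 2+8) = Gamma(31, 10).
Posterior mode = (α'−1)/β' = 30/10 = 3.

3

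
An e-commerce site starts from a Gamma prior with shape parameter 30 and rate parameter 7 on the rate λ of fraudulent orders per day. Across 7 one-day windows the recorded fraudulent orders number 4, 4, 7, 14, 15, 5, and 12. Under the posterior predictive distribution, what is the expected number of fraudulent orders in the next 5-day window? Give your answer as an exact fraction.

65/2

Total count: 4 + 4 + 7 + 14 + 15 + 5 + 12 = 61.
Total exposure: 7 days.
Gamma(α, β) with Poisson data over total exposure Σt gives posterior Gamma(α+Σx, β+Σt) = Gamma(91, 14).
Predictive mean over a 5-day window = T·E[λ|data] = 5·91/14 = 65/2.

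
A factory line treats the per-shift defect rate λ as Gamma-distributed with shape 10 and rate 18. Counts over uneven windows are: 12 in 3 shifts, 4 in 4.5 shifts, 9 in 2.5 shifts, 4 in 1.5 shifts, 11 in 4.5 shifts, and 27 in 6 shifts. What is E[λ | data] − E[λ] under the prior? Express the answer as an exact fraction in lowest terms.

Total count: 12 + 4 + 9 + 4 + 11 + 27 = 67.
Total exposure: 3 + 4.5 + 2.5 + 1.5 + 4.5 + 6 = 22 shifts.
By Gamma–Poisson conjugacy, the posterior is Gamma(α + Σx, β + Σt) = Gamma(10 + 67, 18 + 22) = Gamma(77, 40).
Posterior mean = 77/40 = 77/40; prior mean = 10/18 = 5/9. Difference = 77/40 − 5/9 = 493/360.

493/360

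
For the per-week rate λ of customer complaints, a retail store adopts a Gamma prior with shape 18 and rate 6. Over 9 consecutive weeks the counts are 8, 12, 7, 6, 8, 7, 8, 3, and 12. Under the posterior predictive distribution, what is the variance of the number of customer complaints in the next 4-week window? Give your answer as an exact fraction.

Total count: 8 + 12 + 7 + 6 + 8 + 7 + 8 + 3 + 12 = 71.
Total exposure: 9 weeks.
Posterior: α' = 18 + 71 = 89, β' = 6 + 9 = 15.
The posterior predictive for a window of length T is Negative Binomial with variance T·α'·(β'+T)/β'² = 4·89·19/225 = 6764/225.

6764/225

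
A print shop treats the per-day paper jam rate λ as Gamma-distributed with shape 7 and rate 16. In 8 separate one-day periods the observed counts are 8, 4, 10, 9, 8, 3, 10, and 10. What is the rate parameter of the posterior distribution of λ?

24

Total count: 8 + 4 + 10 + 9 + 8 + 3 + 10 + 10 = 62.
Total exposure: 8 days.
Gamma(α, β) with Poisson data over total exposure Σt gives posterior Gamma(α+Σx, β+Σt) = Gamma(69, 24).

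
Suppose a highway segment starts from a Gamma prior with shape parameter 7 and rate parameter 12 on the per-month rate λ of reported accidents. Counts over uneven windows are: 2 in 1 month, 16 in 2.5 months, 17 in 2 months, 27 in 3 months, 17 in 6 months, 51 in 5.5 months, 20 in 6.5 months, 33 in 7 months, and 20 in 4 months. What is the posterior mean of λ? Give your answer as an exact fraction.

Total count: 2 + 16 + 17 + 27 + 17 + 51 + 20 + 33 + 20 = 203.
Total exposure: 1 + 2.5 + 2 + 3 + 6 + 5.5 + 6.5 + 7 + 4 = 37.5 months.
By Gamma–Poisson conjugacy, the posterior is Gamma(α + Σx, β + Σt) = Gamma(7 + 203, 12 + 37.5) = Gamma(210, 99/2).
Posterior mean = α'/β' = 210/(99/2) = 140/33.

140/33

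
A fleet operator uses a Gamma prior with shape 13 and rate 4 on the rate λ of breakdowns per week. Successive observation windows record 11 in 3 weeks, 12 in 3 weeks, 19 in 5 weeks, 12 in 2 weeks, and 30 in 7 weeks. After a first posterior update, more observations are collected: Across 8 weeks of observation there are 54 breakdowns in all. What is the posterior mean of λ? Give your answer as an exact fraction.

Total count: 11 + 12 + 19 + 12 + 30 = 84.
Total exposure: 3 + 3 + 5 + 2 + 7 = 20 weeks.
After the first batch: Gamma(13 + 84, 4 + 20) = Gamma(97, 24).
Total count 54 over total exposure 8 weeks.
After the second batch: Gamma(97 + 54, 24 + 8) = Gamma(151, 32).
Posterior mean = α'/β' = 151/32.

151/32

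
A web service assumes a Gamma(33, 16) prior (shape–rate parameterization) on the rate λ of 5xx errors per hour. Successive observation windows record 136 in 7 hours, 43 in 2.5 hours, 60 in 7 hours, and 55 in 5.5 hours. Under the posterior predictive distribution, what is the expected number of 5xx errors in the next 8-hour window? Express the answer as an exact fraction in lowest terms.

1308/19

Total count: 136 + 43 + 60 + 55 = 294.
Total exposure: 7 + 2.5 + 7 + 5.5 = 22 hours.
Gamma(α, β) with Poisson data over total exposure Σt gives posterior Gamma(α+Σx, β+Σt) = Gamma(327, 38).
Predictive mean over an 8-hour window = T·E[λ|data] = 8·327/38 = 1308/19.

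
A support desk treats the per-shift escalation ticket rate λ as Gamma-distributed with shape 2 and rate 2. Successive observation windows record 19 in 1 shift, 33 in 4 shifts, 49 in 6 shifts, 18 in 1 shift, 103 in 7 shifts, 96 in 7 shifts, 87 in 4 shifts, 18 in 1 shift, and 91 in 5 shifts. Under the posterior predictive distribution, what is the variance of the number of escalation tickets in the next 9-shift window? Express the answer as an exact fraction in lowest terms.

Total count: 19 + 33 + 49 + 18 + 103 + 96 + 87 + 18 + 91 = 514.
Total exposure: 1 + 4 + 6 + 1 + 7 + 7 + 4 + 1 + 5 = 36 shifts.
Posterior: α' = 2 + 514 = 516, β' = 2 + 36 = 38.
The posterior predictive for a window of length T is Negative Binomial with variance T·α'·(β'+T)/β'² = 9·516·47/1444 = 54567/361.

54567/361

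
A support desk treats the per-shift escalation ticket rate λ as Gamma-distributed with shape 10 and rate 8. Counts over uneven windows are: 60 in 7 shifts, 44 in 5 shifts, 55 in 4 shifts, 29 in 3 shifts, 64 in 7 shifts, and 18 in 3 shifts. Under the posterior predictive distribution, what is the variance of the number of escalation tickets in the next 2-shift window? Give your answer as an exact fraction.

21840/1369

Total count: 60 + 44 + 55 + 29 + 64 + 18 = 270.
Total exposure: 7 + 5 + 4 + 3 + 7 + 3 = 29 shifts.
By Gamma–Poisson conjugacy, the posterior is Gamma(α + Σx, β + Σt) = Gamma(10 + 270, 8 + 29) = Gamma(280, 37).
The posterior predictive for a window of length T is Negative Binomial with variance T·α'·(β'+T)/β'² = 2·280·39/1369 = 21840/1369.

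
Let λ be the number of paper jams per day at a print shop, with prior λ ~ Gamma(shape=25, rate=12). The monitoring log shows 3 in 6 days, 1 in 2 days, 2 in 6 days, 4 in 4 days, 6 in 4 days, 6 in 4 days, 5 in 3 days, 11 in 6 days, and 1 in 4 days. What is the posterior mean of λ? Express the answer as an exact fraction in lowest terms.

Total count: 3 + 1 + 2 + 4 + 6 + 6 + 5 + 11 + 1 = 39.
Total exposure: 6 + 2 + 6 + 4 + 4 + 4 + 3 + 6 + 4 = 39 days.
By Gamma–Poisson conjugacy, the posterior is Gamma(α + Σx, β + Σt) = Gamma(25 + 39, 12 + 39) = Gamma(64, 51).
Posterior mean = α'/β' = 64/51.

64/51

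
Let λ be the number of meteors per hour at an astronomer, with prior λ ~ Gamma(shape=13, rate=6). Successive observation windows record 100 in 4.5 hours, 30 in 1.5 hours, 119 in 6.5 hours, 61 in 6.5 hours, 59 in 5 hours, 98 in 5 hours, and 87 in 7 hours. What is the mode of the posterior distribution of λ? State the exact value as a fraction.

Total count: 100 + 30 + 119 + 61 + 59 + 98 + 87 = 554.
Total exposure: 4.5 + 1.5 + 6.5 + 6.5 + 5 + 5 + 7 = 36 hours.
By Gamma–Poisson conjugacy, the posterior is Gamma(α + Σx, β + Σt) = Gamma(13 + 554, 6 + 36) = Gamma(567, 42).
Posterior mode = (α'−1)/β' = 566/42 = 283/21.

283/21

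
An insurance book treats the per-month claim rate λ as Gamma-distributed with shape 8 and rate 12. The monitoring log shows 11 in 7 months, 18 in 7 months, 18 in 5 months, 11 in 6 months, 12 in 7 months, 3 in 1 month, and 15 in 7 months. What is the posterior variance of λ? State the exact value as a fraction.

6/169

Total count: 11 + 18 + 18 + 11 + 12 + 3 + 15 = 88.
Total exposure: 7 + 7 + 5 + 6 + 7 + 1 + 7 = 40 months.
Posterior: α' = 8 + 88 = 96, β' = 12 + 40 = 52.
Posterior variance = α'/β'² = 96/2704 = 6/169.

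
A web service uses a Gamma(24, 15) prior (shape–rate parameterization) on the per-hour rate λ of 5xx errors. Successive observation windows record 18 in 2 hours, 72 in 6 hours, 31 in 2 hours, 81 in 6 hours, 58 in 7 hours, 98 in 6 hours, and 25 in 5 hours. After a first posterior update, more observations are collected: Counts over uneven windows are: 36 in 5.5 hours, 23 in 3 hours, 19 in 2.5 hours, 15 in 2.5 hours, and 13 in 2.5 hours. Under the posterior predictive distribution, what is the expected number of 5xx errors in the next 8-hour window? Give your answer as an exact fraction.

4104/65

Total count: 18 + 72 + 31 + 81 + 58 + 98 + 25 = 383.
Total exposure: 2 + 6 + 2 + 6 + 7 + 6 + 5 = 34 hours.
After the first batch: Gamma(24 + 383, 15 + 34) = Gamma(407, 49).
Total count: 36 + 23 + 19 + 15 + 13 = 106.
Total exposure: 5.5 + 3 + 2.5 + 2.5 + 2.5 = 16 hours.
After the second batch: Gamma(407 + 106, 49 + 16) = Gamma(513, 65).
Predictive mean over an 8-hour window = T·E[λ|data] = 8·513/65 = 4104/65.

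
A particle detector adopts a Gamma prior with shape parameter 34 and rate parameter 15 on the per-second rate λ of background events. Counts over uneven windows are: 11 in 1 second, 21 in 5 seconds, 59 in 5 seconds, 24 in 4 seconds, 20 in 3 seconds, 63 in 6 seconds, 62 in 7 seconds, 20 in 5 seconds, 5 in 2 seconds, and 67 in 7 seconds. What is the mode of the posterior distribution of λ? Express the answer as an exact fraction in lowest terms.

77/12

Total count: 11 + 21 + 59 + 24 + 20 + 63 + 62 + 20 + 5 + 67 = 352.
Total exposure: 1 + 5 + 5 + 4 + 3 + 6 + 7 + 5 + 2 + 7 = 45 seconds.
Conjugate update: add total count to the shape and total exposure to the rate, giving Gamma(386, 60).
Posterior mode = (α'−1)/β' = 385/60 = 77/12.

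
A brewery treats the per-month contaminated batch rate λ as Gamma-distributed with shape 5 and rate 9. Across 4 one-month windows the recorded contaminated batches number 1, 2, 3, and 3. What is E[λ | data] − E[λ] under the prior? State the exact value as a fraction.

Total count: 1 + 2 + 3 + 3 = 9.
Total exposure: 4 months.
By Gamma–Poisson conjugacy, the posterior is Gamma(α + Σx, β + Σt) = Gamma(5 + 9, 9 + 4) = Gamma(14, 13).
Posterior mean = 14/13 = 14/13; prior mean = 5/9 = 5/9. Difference = 14/13 − 5/9 = 61/117.

61/117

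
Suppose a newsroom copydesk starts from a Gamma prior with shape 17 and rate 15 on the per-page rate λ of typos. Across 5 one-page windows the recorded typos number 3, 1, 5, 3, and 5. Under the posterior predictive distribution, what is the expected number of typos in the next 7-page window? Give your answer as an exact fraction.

119/10

Total count: 3 + 1 + 5 + 3 + 5 = 17.
Total exposure: 5 pages.
By Gamma–Poisson conjugacy, the posterior is Gamma(α + Σx, β + Σt) = Gamma(17 + 17, 15 + 5) = Gamma(34, 20).
Predictive mean over a 7-page window = T·E[λ|data] = 7·34/20 = 119/10.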